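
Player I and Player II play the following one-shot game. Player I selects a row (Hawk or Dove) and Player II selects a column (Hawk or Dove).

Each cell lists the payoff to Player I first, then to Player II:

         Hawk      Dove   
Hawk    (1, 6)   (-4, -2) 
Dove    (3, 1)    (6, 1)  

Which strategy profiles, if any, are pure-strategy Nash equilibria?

(Dove, Hawk) and (Dove, Dove)

(Hawk, Hawk): Player I prefers Dove (3 > 1) — not an equilibrium.
(Hawk, Dove): Player I prefers Dove (6 > -4); Player II prefers Hawk (6 > -2) — not an equilibrium.
(Dove, Hawk): Player I gets 3 ≥ 1 from Hawk, and Player II gets 1 ≥ 1 from Dove — Nash equilibrium.
(Dove, Dove): Player I gets 6 ≥ -4 from Hawk, and Player II gets 1 ≥ 1 from Hawk — Nash equilibrium.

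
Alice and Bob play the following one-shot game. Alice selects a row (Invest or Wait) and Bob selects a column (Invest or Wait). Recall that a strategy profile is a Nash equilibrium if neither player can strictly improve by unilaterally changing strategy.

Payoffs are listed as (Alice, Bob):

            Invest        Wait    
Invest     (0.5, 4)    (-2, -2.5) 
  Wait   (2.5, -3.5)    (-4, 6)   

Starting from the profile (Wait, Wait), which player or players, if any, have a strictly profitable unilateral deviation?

Alice at (Wait, Wait) earns -4; deviating to Invest yields -2 — a strict improvement.
Bob earns 6; deviating to Invest yields -3.5 — not better.
Only Alice has a strictly profitable deviation.

Alice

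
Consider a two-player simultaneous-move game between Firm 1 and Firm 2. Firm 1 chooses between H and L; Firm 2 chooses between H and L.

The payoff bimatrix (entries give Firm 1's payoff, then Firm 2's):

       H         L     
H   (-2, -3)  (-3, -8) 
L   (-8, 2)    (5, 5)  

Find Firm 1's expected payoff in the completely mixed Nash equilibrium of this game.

-17/7

First find y, the probability Firm 2 plays H, from Firm 1's indifference between H and L: −2y − 3(1−y) = −8y + 5(1−y), giving y = 4/7.
Since Firm 1 is indifferent in equilibrium, Firm 1's expected payoff equals the payoff from either row against (4/7, 3/7). Using H: −2(4/7) − 3(3/7) = -17/7.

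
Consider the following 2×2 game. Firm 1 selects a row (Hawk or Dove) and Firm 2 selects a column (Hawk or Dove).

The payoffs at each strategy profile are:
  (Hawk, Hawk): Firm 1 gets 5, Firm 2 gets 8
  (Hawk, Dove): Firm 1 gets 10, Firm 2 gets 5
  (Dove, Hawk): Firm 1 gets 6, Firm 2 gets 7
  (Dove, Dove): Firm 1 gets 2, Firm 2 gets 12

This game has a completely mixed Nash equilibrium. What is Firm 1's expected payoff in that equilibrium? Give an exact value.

50/9

First find q, the probability Firm 2 plays Hawk, from Firm 1's indifference between Hawk and Dove: 5q + 10(1−q) = 6q + 2(1−q), giving q = 8/9.
Since Firm 1 is indifferent in equilibrium, Firm 1's expected payoff equals the payoff from either row against (8/9, 1/9). Using Hawk: 5(8/9) + 10(1/9) = 50/9.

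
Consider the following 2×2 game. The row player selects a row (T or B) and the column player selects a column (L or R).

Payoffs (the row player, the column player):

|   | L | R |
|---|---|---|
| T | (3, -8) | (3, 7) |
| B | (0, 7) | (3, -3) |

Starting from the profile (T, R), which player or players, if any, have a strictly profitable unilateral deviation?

The row player at (T, R) earns 3; deviating to B yields 3 — not better.
The column player earns 7; deviating to L yields -8 — not better.
Neither player can strictly improve; the profile is a Nash equilibrium.

Neither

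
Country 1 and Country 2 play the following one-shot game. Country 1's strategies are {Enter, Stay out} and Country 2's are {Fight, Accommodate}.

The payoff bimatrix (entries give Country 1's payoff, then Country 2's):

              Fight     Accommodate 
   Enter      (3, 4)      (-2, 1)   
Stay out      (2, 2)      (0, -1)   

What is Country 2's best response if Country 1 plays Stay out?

Against Stay out, Country 2 earns 2 from Fight and -1 from Accommodate.
So Fight is the best response.

Fight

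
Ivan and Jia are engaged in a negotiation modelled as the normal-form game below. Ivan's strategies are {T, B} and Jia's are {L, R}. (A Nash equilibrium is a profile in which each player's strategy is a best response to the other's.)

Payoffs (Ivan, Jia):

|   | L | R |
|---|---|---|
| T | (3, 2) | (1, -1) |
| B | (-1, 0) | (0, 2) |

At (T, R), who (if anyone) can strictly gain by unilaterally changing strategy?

Ivan at (T, R) earns 1; deviating to B yields 0 — not better.
Jia earns -1; deviating to L yields 2 — a strict improvement.
Only Jia has a strictly profitable deviation.

Jia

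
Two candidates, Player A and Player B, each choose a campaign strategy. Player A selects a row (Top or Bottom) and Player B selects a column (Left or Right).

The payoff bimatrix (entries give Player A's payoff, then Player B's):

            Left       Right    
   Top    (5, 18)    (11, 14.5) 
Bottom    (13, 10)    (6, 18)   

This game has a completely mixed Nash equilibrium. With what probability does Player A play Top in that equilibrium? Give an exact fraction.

16/23

Let x be the probability that Player A plays Top. In a completely mixed equilibrium, Player B must be indifferent between Left and Right.
Player B's expected payoff from Left is 18x + 10(1−x); from Right it is 14.5x + 18(1−x).
Setting these equal: 8x + 10 = −3.5x + 18, so x = 16/23.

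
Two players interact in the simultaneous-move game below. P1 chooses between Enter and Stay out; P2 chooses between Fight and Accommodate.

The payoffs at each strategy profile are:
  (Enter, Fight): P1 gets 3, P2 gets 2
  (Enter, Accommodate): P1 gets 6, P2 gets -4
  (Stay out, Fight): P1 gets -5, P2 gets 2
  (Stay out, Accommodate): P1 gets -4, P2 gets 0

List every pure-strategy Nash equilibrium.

(Enter, Fight): P1 gets 3 ≥ -5 from Stay out, and P2 gets 2 ≥ -4 from Accommodate — Nash equilibrium.
(Enter, Accommodate): P2 prefers Fight (2 > -4) — not an equilibrium.
(Stay out, Fight): P1 prefers Enter (3 > -5) — not an equilibrium.
(Stay out, Accommodate): P1 prefers Enter (6 > -4); P2 prefers Fight (2 > 0) — not an equilibrium.

(Enter, Fight)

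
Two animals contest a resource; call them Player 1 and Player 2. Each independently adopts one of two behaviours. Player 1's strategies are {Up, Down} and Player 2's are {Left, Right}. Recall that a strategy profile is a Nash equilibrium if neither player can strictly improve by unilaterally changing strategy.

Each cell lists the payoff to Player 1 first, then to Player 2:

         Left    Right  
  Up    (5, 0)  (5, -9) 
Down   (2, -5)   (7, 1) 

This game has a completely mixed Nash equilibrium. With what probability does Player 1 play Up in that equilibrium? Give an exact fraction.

2/5

Let p be the probability that Player 1 plays Up. In a completely mixed equilibrium, Player 2 must be indifferent between Left and Right.
Player 2's expected payoff from Left is −5(1−p); from Right it is −9p + (1−p).
Setting these equal: 5p − 5 = −10p + 1, so p = 2/5.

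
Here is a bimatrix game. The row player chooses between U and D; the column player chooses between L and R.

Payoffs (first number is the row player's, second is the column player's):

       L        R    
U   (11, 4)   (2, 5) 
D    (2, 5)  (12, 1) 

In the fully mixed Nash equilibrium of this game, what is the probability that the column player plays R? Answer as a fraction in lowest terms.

9/19

Let y be the probability that the column player plays L. In a completely mixed equilibrium, the row player must be indifferent between U and D.
The row player's expected payoff from U is 11y + 2(1−y); from D it is 2y + 12(1−y).
Setting these equal: 9y + 2 = −10y + 12, so y = 10/19.
Therefore the column player plays R with probability 1 − 10/19 = 9/19.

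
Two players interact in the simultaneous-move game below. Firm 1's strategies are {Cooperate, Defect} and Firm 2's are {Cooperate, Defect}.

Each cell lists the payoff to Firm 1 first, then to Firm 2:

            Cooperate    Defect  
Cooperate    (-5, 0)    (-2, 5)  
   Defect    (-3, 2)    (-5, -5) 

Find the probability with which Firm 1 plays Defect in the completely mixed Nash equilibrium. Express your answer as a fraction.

Let r be the probability that Firm 1 plays Cooperate. In a completely mixed equilibrium, Firm 2 must be indifferent between Cooperate and Defect.
Firm 2's expected payoff from Cooperate is 2(1−r); from Defect it is 5r − 5(1−r).
Setting these equal: −2r + 2 = 10r − 5, so r = 7/12.
Therefore Firm 1 plays Defect with probability 1 − 7/12 = 5/12.

5/12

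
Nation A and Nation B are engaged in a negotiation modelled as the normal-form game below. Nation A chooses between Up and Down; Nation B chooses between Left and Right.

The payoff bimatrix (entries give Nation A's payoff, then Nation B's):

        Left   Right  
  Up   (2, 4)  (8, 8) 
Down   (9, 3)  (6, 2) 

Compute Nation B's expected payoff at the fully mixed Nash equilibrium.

First find x, the probability Nation A plays Up, from Nation B's indifference between Left and Right: 4x + 3(1−x) = 8x + 2(1−x), giving x = 1/5.
Since Nation B is indifferent in equilibrium, Nation B's expected payoff equals the payoff from either column against (1/5, 4/5). Using Left: 4(1/5) + 3(4/5) = 16/5.

16/5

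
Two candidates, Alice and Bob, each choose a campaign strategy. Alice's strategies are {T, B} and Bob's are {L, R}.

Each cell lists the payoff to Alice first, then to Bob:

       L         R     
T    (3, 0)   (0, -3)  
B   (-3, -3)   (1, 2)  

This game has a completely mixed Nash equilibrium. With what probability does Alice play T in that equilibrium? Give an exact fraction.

5/8

Let x be the probability that Alice plays T. In a completely mixed equilibrium, Bob must be indifferent between L and R.
Bob's expected payoff from L is −3(1−x); from R it is −3x + 2(1−x).
Setting these equal: 3x − 3 = −5x + 2, so x = 5/8.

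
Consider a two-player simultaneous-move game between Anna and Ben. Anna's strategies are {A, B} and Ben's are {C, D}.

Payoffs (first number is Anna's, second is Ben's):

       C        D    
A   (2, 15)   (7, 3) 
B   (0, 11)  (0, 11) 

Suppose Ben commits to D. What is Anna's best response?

Against D, Anna earns 7 from A and 0 from B.
So A is the best response.

A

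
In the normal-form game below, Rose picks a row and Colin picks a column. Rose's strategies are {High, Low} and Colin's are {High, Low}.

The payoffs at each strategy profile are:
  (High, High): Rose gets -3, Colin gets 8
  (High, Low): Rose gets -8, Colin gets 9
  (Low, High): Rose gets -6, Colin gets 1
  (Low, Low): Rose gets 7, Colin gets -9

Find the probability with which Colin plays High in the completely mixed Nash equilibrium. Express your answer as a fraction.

5/6

Let q be the probability that Colin plays High. In a completely mixed equilibrium, Rose must be indifferent between High and Low.
Rose's expected payoff from High is −3q − 8(1−q); from Low it is −6q + 7(1−q).
Setting these equal: 5q − 8 = −13q + 7, so q = 5/6.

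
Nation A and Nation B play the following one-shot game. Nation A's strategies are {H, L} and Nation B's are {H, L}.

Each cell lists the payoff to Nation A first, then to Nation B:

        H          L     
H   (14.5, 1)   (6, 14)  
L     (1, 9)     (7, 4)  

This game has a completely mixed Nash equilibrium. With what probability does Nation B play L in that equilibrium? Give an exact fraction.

Let q be the probability that Nation B plays H. In a completely mixed equilibrium, Nation A must be indifferent between H and L.
Nation A's expected payoff from H is 14.5q + 6(1−q); from L it is q + 7(1−q).
Setting these equal: 8.5q + 6 = −6q + 7, so q = 2/29.
Therefore Nation B plays L with probability 1 − 2/29 = 27/29.

27/29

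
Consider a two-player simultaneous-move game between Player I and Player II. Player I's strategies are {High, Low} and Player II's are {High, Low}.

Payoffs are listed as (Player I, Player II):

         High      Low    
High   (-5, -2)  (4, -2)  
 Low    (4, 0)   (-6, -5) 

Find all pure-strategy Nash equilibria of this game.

(High, Low) and (Low, High)

(High, High): Player I prefers Low (4 > -5) — not an equilibrium.
(High, Low): Player I gets 4 ≥ -6 from Low, and Player II gets -2 ≥ -2 from High — Nash equilibrium.
(Low, High): Player I gets 4 ≥ -5 from High, and Player II gets 0 ≥ -5 from Low — Nash equilibrium.
(Low, Low): Player I prefers High (4 > -6); Player II prefers High (0 > -5) — not an equilibrium.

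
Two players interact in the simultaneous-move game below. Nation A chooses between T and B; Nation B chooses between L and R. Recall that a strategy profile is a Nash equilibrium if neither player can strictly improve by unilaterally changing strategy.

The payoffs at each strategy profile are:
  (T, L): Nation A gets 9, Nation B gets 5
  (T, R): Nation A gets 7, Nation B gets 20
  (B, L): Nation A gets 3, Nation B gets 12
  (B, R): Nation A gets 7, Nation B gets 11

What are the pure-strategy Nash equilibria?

(T, L): Nation B prefers R (20 > 5) — not an equilibrium.
(T, R): Nation A gets 7 ≥ 7 from B, and Nation B gets 20 ≥ 5 from L — Nash equilibrium.
(B, L): Nation A prefers T (9 > 3) — not an equilibrium.
(B, R): Nation B prefers L (12 > 11) — not an equilibrium.

(T, R)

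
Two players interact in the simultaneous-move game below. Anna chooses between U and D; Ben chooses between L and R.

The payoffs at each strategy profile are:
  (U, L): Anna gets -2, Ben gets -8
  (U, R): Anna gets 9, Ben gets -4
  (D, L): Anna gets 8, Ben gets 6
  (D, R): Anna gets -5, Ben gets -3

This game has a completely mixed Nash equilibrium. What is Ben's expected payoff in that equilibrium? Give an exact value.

First find x, the probability Anna plays U, from Ben's indifference between L and R: −8x + 6(1−x) = −4x − 3(1−x), giving x = 9/13.
Since Ben is indifferent in equilibrium, Ben's expected payoff equals the payoff from either column against (9/13, 4/13). Using L: −8(9/13) + 6(4/13) = -48/13.

-48/13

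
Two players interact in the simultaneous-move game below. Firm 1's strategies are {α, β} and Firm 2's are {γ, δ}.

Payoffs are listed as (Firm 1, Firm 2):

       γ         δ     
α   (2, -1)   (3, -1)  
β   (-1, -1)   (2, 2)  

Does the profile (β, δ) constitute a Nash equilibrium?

No

At (β, δ), Firm 1 earns 2; switching to α would give 3, so Firm 1 would deviate.
Firm 2 earns 2; switching to γ would give -1, so Firm 2 has no profitable deviation.
Since at least one player can profitably deviate, this is not a Nash equilibrium.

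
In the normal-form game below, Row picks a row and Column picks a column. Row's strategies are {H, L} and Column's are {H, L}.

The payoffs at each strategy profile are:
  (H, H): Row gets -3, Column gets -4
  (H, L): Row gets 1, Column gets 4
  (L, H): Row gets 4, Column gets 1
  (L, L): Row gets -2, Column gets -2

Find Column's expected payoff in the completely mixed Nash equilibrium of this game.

-4/11

First find p, the probability Row plays H, from Column's indifference between H and L: −4p + (1−p) = 4p − 2(1−p), giving p = 3/11.
Since Column is indifferent in equilibrium, Column's expected payoff equals the payoff from either column against (3/11, 8/11). Using H: −4(3/11) + (8/11) = -4/11.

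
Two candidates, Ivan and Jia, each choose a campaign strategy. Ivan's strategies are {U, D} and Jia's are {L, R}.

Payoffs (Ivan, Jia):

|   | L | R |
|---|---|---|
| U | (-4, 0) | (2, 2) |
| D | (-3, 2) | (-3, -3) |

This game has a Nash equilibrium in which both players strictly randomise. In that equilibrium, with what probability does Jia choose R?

Let c be the probability that Jia plays L. In a completely mixed equilibrium, Ivan must be indifferent between U and D.
Ivan's expected payoff from U is −4c + 2(1−c); from D it is −3c − 3(1−c).
Setting these equal: −6c + 2 = -3, so c = 5/6.
Therefore Jia plays R with probability 1 − 5/6 = 1/6.

1/6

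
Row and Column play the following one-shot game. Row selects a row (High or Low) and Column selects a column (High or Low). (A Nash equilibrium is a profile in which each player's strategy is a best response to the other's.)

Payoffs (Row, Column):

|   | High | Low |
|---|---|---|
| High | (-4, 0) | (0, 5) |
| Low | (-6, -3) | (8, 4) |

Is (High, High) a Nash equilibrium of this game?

No

At (High, High), Row earns -4; switching to Low would give -6, so Row has no profitable deviation.
Column earns 0; switching to Low would give 5, so Column would deviate.
Since at least one player can profitably deviate, this is not a Nash equilibrium.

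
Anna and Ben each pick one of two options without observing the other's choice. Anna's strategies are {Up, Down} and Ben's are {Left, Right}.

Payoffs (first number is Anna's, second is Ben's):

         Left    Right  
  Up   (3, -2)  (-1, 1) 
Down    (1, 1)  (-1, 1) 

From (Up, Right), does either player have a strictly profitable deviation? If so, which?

Anna at (Up, Right) earns -1; deviating to Down yields -1 — not better.
Ben earns 1; deviating to Left yields -2 — not better.
Neither player can strictly improve; the profile is a Nash equilibrium.

Neither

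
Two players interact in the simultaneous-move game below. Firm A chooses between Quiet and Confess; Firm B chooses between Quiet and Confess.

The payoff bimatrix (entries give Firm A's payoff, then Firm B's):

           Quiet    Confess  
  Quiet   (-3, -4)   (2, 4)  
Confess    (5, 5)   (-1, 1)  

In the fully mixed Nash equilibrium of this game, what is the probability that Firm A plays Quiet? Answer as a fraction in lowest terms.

1/3

Let p be the probability that Firm A plays Quiet. In a completely mixed equilibrium, Firm B must be indifferent between Quiet and Confess.
Firm B's expected payoff from Quiet is −4p + 5(1−p); from Confess it is 4p + (1−p).
Setting these equal: −9p + 5 = 3p + 1, so p = 1/3.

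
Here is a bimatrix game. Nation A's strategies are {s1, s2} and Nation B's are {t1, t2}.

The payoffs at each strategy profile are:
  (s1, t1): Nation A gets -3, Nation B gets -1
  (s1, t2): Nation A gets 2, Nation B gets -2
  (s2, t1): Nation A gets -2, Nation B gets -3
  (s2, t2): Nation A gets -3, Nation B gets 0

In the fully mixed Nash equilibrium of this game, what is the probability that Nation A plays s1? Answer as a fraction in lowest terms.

Let r be the probability that Nation A plays s1. In a completely mixed equilibrium, Nation B must be indifferent between t1 and t2.
Nation B's expected payoff from t1 is −r − 3(1−r); from t2 it is −2r.
Setting these equal: 2r − 3 = −2r, so r = 3/4.

3/4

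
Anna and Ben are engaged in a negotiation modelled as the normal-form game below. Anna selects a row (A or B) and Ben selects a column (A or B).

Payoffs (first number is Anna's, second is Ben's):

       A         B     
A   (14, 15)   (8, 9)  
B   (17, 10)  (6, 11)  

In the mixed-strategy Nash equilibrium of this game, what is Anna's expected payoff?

First find q, the probability Ben plays A, from Anna's indifference between A and B: 14q + 8(1−q) = 17q + 6(1−q), giving q = 2/5.
Since Anna is indifferent in equilibrium, Anna's expected payoff equals the payoff from either row against (2/5, 3/5). Using A: 14(2/5) + 8(3/5) = 52/5.

52/5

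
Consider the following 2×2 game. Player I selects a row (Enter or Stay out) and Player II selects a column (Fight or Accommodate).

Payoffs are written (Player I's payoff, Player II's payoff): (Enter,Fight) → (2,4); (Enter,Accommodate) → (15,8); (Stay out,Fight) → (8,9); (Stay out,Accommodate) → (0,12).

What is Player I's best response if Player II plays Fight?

Stay out

Against Fight, Player I earns 2 from Enter and 8 from Stay out.
So Stay out is the best response.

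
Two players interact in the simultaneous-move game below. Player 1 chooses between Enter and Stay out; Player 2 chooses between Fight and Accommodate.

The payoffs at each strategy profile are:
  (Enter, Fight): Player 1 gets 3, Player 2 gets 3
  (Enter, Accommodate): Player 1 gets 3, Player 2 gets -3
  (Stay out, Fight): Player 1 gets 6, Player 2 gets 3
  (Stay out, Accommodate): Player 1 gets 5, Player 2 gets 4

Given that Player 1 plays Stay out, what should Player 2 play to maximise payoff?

Accommodate

Against Stay out, Player 2 earns 3 from Fight and 4 from Accommodate.
So Accommodate is the best response.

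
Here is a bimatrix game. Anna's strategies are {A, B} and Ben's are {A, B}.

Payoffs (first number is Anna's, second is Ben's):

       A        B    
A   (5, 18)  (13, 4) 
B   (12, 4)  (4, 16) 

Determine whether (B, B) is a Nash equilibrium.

At (B, B), Anna earns 4; switching to A would give 13, so Anna would deviate.
Ben earns 16; switching to A would give 4, so Ben has no profitable deviation.
Since at least one player can profitably deviate, this is not a Nash equilibrium.

No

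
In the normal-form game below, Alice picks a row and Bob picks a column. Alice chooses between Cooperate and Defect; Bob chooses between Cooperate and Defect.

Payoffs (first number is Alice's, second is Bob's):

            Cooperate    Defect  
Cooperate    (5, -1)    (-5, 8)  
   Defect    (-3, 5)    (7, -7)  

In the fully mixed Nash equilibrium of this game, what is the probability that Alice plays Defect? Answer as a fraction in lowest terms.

3/7

Let p be the probability that Alice plays Cooperate. In a completely mixed equilibrium, Bob must be indifferent between Cooperate and Defect.
Bob's expected payoff from Cooperate is −p + 5(1−p); from Defect it is 8p − 7(1−p).
Setting these equal: −6p + 5 = 15p − 7, so p = 4/7.
Therefore Alice plays Defect with probability 1 − 4/7 = 3/7.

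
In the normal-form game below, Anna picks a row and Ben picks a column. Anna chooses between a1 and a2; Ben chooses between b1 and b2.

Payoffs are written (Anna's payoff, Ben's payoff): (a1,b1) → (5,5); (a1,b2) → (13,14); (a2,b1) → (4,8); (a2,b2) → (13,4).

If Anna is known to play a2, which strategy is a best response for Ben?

Against a2, Ben earns 8 from b1 and 4 from b2.
So b1 is the best response.

b1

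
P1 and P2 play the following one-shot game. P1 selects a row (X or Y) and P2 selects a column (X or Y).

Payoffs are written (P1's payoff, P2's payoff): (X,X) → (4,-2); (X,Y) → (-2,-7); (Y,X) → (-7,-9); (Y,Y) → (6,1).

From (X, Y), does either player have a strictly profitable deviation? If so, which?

P1 at (X, Y) earns -2; deviating to Y yields 6 — a strict improvement.
P2 earns -7; deviating to X yields -2 — a strict improvement.
Both P1 and P2 have strictly profitable deviations.

Both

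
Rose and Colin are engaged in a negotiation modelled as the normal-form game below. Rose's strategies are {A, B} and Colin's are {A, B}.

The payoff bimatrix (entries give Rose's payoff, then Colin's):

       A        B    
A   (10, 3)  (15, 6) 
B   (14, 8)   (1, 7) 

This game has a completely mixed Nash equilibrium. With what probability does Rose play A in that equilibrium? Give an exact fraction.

1/4

Let p be the probability that Rose plays A. In a completely mixed equilibrium, Colin must be indifferent between A and B.
Colin's expected payoff from A is 3p + 8(1−p); from B it is 6p + 7(1−p).
Setting these equal: −5p + 8 = −p + 7, so p = 1/4.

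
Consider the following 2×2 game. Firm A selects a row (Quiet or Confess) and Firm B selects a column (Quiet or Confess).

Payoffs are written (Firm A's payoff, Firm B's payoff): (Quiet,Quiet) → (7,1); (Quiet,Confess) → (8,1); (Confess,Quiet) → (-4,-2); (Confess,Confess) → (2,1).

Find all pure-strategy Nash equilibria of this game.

(Quiet, Quiet) and (Quiet, Confess)

(Quiet, Quiet): Firm A gets 7 ≥ -4 from Confess, and Firm B gets 1 ≥ 1 from Confess — Nash equilibrium.
(Quiet, Confess): Firm A gets 8 ≥ 2 from Confess, and Firm B gets 1 ≥ 1 from Quiet — Nash equilibrium.
(Confess, Quiet): Firm A prefers Quiet (7 > -4); Firm B prefers Confess (1 > -2) — not an equilibrium.
(Confess, Confess): Firm A prefers Quiet (8 > 2) — not an equilibrium.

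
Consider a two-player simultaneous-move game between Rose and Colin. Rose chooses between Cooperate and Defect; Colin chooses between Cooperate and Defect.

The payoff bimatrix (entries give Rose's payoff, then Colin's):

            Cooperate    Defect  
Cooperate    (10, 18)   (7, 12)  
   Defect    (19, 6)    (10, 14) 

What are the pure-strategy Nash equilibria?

(Defect, Defect)

(Cooperate, Cooperate): Rose prefers Defect (19 > 10) — not an equilibrium.
(Cooperate, Defect): Rose prefers Defect (10 > 7); Colin prefers Cooperate (18 > 12) — not an equilibrium.
(Defect, Cooperate): Colin prefers Defect (14 > 6) — not an equilibrium.
(Defect, Defect): Rose gets 10 ≥ 7 from Cooperate, and Colin gets 14 ≥ 6 from Cooperate — Nash equilibrium.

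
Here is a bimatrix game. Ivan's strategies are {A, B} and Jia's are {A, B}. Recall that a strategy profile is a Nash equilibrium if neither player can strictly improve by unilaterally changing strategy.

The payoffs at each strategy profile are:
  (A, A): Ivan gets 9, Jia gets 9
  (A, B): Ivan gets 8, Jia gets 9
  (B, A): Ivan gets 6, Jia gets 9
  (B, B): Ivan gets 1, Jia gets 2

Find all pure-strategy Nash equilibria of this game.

(A, A): Ivan gets 9 ≥ 6 from B, and Jia gets 9 ≥ 9 from B — Nash equilibrium.
(A, B): Ivan gets 8 ≥ 1 from B, and Jia gets 9 ≥ 9 from A — Nash equilibrium.
(B, A): Ivan prefers A (9 > 6) — not an equilibrium.
(B, B): Ivan prefers A (8 > 1); Jia prefers A (9 > 2) — not an equilibrium.

(A, A) and (A, B)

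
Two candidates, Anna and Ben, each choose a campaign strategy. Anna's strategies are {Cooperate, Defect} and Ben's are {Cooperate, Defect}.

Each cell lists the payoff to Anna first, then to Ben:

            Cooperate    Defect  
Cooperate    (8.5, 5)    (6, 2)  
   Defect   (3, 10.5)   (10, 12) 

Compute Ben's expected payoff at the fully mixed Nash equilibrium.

First find p, the probability Anna plays Cooperate, from Ben's indifference between Cooperate and Defect: 5p + 10.5(1−p) = 2p + 12(1−p), giving p = 1/3.
Since Ben is indifferent in equilibrium, Ben's expected payoff equals the payoff from either column against (1/3, 2/3). Using Cooperate: 5(1/3) + 10.5(2/3) = 26/3.

26/3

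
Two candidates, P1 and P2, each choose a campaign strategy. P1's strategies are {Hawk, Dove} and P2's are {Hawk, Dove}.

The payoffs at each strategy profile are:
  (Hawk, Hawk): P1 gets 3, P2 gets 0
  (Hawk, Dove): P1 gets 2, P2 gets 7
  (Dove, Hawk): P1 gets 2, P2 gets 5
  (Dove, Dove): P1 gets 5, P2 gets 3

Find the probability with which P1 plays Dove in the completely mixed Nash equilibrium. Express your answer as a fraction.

7/9

Let p be the probability that P1 plays Hawk. In a completely mixed equilibrium, P2 must be indifferent between Hawk and Dove.
P2's expected payoff from Hawk is 5(1−p); from Dove it is 7p + 3(1−p).
Setting these equal: −5p + 5 = 4p + 3, so p = 2/9.
Therefore P1 plays Dove with probability 1 − 2/9 = 7/9.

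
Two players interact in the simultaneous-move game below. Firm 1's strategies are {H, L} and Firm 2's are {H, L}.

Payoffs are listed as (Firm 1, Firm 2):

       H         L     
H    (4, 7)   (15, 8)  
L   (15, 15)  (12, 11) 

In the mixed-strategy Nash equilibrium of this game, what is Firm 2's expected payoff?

43/5

First find p, the probability Firm 1 plays H, from Firm 2's indifference between H and L: 7p + 15(1−p) = 8p + 11(1−p), giving p = 4/5.
Since Firm 2 is indifferent in equilibrium, Firm 2's expected payoff equals the payoff from either column against (4/5, 1/5). Using H: 7(4/5) + 15(1/5) = 43/5.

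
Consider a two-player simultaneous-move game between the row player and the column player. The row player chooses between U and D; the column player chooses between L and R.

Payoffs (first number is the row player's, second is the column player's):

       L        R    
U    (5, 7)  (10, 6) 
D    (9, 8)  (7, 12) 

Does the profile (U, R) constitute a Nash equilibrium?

At (U, R), the row player earns 10; switching to D would give 7, so the row player has no profitable deviation.
The column player earns 6; switching to L would give 7, so the column player would deviate.
Since at least one player can profitably deviate, this is not a Nash equilibrium.

No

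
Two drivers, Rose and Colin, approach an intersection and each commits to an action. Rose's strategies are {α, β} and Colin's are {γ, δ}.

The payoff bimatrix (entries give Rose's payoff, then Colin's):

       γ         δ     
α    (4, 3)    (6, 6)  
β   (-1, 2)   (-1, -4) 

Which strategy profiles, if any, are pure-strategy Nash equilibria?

(α, δ)

(α, γ): Colin prefers δ (6 > 3) — not an equilibrium.
(α, δ): Rose gets 6 ≥ -1 from β, and Colin gets 6 ≥ 3 from γ — Nash equilibrium.
(β, γ): Rose prefers α (4 > -1) — not an equilibrium.
(β, δ): Rose prefers α (6 > -1); Colin prefers γ (2 > -4) — not an equilibrium.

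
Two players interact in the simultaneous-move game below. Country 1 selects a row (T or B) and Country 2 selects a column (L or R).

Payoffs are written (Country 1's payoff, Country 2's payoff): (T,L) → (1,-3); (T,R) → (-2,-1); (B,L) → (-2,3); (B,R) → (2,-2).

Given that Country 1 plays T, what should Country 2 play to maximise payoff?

Against T, Country 2 earns -3 from L and -1 from R.
So R is the best response.

R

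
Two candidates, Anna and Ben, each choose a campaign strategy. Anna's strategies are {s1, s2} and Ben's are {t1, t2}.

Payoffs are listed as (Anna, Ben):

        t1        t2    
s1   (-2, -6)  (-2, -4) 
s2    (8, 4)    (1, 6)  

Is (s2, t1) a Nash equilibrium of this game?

At (s2, t1), Anna earns 8; switching to s1 would give -2, so Anna has no profitable deviation.
Ben earns 4; switching to t2 would give 6, so Ben would deviate.
Since at least one player can profitably deviate, this is not a Nash equilibrium.

No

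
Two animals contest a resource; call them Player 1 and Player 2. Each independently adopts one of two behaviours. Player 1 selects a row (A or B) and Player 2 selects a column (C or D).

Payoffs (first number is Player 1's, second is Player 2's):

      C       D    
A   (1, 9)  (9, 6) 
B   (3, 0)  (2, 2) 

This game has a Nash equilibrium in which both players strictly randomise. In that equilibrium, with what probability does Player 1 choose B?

Let r be the probability that Player 1 plays A. In a completely mixed equilibrium, Player 2 must be indifferent between C and D.
Player 2's expected payoff from C is 9r; from D it is 6r + 2(1−r).
Setting these equal: 9r = 4r + 2, so r = 2/5.
Therefore Player 1 plays B with probability 1 − 2/5 = 3/5.

3/5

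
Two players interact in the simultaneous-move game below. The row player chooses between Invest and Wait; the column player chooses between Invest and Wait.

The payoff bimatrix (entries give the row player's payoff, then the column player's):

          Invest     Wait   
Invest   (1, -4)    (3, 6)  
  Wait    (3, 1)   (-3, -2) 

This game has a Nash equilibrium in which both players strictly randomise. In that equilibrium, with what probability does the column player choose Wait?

1/4

Let q be the probability that the column player plays Invest. In a completely mixed equilibrium, the row player must be indifferent between Invest and Wait.
The row player's expected payoff from Invest is q + 3(1−q); from Wait it is 3q − 3(1−q).
Setting these equal: −2q + 3 = 6q − 3, so q = 3/4.
Therefore the column player plays Wait with probability 1 − 3/4 = 1/4.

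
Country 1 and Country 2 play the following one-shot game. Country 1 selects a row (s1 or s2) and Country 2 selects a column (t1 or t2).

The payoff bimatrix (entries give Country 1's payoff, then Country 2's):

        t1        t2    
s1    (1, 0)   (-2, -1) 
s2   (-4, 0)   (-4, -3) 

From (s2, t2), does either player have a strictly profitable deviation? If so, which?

Both

Country 1 at (s2, t2) earns -4; deviating to s1 yields -2 — a strict improvement.
Country 2 earns -3; deviating to t1 yields 0 — a strict improvement.
Both Country 1 and Country 2 have strictly profitable deviations.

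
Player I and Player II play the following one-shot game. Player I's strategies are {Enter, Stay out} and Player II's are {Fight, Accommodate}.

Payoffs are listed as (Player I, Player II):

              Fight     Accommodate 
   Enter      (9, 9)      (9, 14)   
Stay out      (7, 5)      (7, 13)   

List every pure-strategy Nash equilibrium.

(Enter, Fight): Player II prefers Accommodate (14 > 9) — not an equilibrium.
(Enter, Accommodate): Player I gets 9 ≥ 7 from Stay out, and Player II gets 14 ≥ 9 from Fight — Nash equilibrium.
(Stay out, Fight): Player I prefers Enter (9 > 7); Player II prefers Accommodate (13 > 5) — not an equilibrium.
(Stay out, Accommodate): Player I prefers Enter (9 > 7) — not an equilibrium.

(Enter, Accommodate)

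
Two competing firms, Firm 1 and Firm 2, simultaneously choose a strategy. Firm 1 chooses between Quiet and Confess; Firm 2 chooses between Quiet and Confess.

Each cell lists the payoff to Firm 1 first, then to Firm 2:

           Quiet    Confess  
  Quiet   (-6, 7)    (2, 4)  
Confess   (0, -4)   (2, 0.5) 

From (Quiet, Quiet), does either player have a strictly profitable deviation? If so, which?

Firm 1 at (Quiet, Quiet) earns -6; deviating to Confess yields 0 — a strict improvement.
Firm 2 earns 7; deviating to Confess yields 4 — not better.
Only Firm 1 has a strictly profitable deviation.

Firm 1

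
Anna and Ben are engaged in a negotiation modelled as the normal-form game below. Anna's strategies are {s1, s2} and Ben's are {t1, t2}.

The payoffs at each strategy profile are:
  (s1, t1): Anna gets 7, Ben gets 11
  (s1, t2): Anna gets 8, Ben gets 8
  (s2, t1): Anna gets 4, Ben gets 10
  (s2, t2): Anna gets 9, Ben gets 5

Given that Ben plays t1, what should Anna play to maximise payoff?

s1

Against t1, Anna earns 7 from s1 and 4 from s2.
So s1 is the best response.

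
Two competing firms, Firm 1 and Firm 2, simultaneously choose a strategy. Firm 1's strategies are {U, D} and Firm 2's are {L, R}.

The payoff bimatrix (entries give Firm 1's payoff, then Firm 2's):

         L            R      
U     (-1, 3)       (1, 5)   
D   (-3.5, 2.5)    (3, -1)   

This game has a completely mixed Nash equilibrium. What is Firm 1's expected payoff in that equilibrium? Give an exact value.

First find y, the probability Firm 2 plays L, from Firm 1's indifference between U and D: −y + (1−y) = −3.5y + 3(1−y), giving y = 4/9.
Since Firm 1 is indifferent in equilibrium, Firm 1's expected payoff equals the payoff from either row against (4/9, 5/9). Using U: −(4/9) + (5/9) = 1/9.

1/9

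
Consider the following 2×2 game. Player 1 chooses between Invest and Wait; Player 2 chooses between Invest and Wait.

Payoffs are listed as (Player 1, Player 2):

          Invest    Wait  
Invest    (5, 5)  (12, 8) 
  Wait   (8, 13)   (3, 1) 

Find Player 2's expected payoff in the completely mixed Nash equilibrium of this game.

33/5

First find x, the probability Player 1 plays Invest, from Player 2's indifference between Invest and Wait: 5x + 13(1−x) = 8x + (1−x), giving x = 4/5.
Since Player 2 is indifferent in equilibrium, Player 2's expected payoff equals the payoff from either column against (4/5, 1/5). Using Invest: 5(4/5) + 13(1/5) = 33/5.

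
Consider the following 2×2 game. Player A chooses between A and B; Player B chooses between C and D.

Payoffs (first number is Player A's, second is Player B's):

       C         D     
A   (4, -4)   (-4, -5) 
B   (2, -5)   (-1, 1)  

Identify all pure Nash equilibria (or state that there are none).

(A, C) and (B, D)

(A, C): Player A gets 4 ≥ 2 from B, and Player B gets -4 ≥ -5 from D — Nash equilibrium.
(A, D): Player A prefers B (-1 > -4); Player B prefers C (-4 > -5) — not an equilibrium.
(B, C): Player A prefers A (4 > 2); Player B prefers D (1 > -5) — not an equilibrium.
(B, D): Player A gets -1 ≥ -4 from A, and Player B gets 1 ≥ -5 from C — Nash equilibrium.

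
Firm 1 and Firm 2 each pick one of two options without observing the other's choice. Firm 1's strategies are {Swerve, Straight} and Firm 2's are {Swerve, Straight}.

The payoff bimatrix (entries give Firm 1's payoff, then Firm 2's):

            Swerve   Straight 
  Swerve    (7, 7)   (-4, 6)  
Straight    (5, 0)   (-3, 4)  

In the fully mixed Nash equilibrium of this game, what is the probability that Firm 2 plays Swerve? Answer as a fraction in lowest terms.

1/3

Let q be the probability that Firm 2 plays Swerve. In a completely mixed equilibrium, Firm 1 must be indifferent between Swerve and Straight.
Firm 1's expected payoff from Swerve is 7q − 4(1−q); from Straight it is 5q − 3(1−q).
Setting these equal: 11q − 4 = 8q − 3, so q = 1/3.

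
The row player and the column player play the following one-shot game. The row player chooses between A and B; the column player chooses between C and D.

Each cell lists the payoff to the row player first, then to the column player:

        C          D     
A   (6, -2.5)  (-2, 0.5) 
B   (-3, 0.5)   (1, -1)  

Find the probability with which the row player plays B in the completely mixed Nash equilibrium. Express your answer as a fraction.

Let x be the probability that the row player plays A. In a completely mixed equilibrium, the column player must be indifferent between C and D.
The column player's expected payoff from C is −2.5x + 0.5(1−x); from D it is 0.5x − (1−x).
Setting these equal: −3x + 0.5 = 1.5x − 1, so x = 1/3.
Therefore the row player plays B with probability 1 − 1/3 = 2/3.

2/3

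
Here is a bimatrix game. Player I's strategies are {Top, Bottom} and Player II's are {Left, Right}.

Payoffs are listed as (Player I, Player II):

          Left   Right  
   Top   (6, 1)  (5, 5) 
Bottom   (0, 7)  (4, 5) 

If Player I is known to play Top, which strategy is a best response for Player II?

Right

Against Top, Player II earns 1 from Left and 5 from Right.
So Right is the best response.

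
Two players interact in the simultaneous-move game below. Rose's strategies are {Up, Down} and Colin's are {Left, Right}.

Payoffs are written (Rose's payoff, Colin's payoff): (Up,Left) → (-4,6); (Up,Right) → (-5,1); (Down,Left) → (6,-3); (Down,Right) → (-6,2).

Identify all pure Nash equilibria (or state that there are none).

(Up, Left): Rose prefers Down (6 > -4) — not an equilibrium.
(Up, Right): Colin prefers Left (6 > 1) — not an equilibrium.
(Down, Left): Colin prefers Right (2 > -3) — not an equilibrium.
(Down, Right): Rose prefers Up (-5 > -6) — not an equilibrium.

none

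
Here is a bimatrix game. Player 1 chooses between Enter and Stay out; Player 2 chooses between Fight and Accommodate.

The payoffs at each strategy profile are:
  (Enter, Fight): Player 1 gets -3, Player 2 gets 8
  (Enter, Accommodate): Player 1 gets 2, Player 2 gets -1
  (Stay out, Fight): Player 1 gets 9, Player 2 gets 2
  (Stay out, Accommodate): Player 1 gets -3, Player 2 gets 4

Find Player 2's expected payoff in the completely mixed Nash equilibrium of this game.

First find x, the probability Player 1 plays Enter, from Player 2's indifference between Fight and Accommodate: 8x + 2(1−x) = −x + 4(1−x), giving x = 2/11.
Since Player 2 is indifferent in equilibrium, Player 2's expected payoff equals the payoff from either column against (2/11, 9/11). Using Fight: 8(2/11) + 2(9/11) = 34/11.

34/11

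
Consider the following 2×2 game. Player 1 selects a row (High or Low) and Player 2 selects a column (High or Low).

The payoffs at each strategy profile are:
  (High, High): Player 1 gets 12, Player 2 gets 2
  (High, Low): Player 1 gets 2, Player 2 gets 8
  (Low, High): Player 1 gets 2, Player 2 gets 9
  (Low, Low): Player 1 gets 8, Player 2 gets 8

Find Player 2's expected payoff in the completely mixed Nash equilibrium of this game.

First find x, the probability Player 1 plays High, from Player 2's indifference between High and Low: 2x + 9(1−x) = 8x + 8(1−x), giving x = 1/7.
Since Player 2 is indifferent in equilibrium, Player 2's expected payoff equals the payoff from either column against (1/7, 6/7). Using High: 2(1/7) + 9(6/7) = 8.

8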